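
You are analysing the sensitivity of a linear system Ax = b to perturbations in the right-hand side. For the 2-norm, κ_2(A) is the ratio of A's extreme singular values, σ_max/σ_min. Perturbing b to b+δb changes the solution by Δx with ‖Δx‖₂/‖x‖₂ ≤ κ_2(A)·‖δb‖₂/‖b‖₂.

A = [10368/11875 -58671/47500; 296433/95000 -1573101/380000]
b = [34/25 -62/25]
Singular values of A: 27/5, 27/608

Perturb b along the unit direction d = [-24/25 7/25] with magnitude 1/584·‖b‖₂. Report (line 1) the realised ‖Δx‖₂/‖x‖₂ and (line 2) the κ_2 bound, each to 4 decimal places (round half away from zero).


from the listed singular values, σ₁ = 27/5, σ_n = 27/608
κ_2(A) = (27/5) / (27/608) = 121.6000
worst-case relative error ≤ 121.6000 × 1/584 = 0.2082
solve Ax = b  →  x = [-36.2519 -26.7259]
‖b‖ = 2.8284, ‖x‖ = 45.0386
with δb = [-0.0046 0.0014], A·Δx = δb → ‖Δx‖ = 0.1091
relative error = 0.0024
realised/bound (from unrounded values) ≈ 0.0116

0.0024
0.2082


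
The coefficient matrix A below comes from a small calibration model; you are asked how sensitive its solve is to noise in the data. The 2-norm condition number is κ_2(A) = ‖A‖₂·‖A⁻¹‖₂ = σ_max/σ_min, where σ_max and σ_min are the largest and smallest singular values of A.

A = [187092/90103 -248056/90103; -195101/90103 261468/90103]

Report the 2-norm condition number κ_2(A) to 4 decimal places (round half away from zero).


388.3750

form AᵀA = [86882065/9653449 -115840620/9653449; -115840620/9653449 154455760/9653449] with trace 241337825/9653449 and determinant 40000/9653449
λ_max, λ_min = (241337825/9653449 ± √58242401223890625/93189077595601)/2 = 25, 1600/9653449
κ_2(A) = √(λ_max/λ_min) = √(25 / (1600/9653449)) = 388.3750


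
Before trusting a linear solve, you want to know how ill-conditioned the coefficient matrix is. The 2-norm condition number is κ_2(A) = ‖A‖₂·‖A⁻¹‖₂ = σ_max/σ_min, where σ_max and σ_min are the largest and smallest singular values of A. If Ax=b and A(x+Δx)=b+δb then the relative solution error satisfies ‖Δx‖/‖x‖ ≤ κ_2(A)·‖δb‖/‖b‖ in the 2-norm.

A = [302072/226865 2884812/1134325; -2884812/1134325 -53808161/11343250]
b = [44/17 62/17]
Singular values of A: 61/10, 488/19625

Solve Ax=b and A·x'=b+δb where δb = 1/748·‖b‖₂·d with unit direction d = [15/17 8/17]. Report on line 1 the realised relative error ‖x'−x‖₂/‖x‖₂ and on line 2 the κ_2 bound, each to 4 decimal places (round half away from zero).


0.0015
0.3280

from the listed singular values, σ₁ = 61/10, σ_n = 488/19625
condition number: (61/10) ÷ (488/19625) = 245.3125
bound on ‖Δx‖/‖x‖: κ·ε = 245.3125·1/748 = 0.3280
solve Ax = b  →  x = [-142.0902 75.4098]
‖b‖ = 4.4721, ‖x‖ = 160.8610
Δx = A⁻¹·δb where δb = 1/748·4.4721·d; ‖Δx‖ = 0.2404
dividing the unrounded norms, ‖Δx‖/‖x‖ = 0.0015
so the bound overstates the realised error by a factor of ≈ 219.4146 (computed from the unrounded values)


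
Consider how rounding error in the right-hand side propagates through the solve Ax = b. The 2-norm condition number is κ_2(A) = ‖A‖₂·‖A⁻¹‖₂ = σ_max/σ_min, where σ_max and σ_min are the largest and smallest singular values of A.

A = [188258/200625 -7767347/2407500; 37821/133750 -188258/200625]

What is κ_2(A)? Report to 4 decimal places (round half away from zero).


M = AᵀA = [247421041/257602500 -1272341693/386403750; -1272341693/386403750 104696310649/9273690000]. tr(M)=181765549/14837904, det(M)=60025/59351616
eigenvalues of AᵀA: λ = (tr ± √(tr²−4·det))/2 = 49/4, 1225/14837904
κ_2(A) = √(λ_max/λ_min) = √((49/4) / (1225/14837904)) = 385.2000

385.2000


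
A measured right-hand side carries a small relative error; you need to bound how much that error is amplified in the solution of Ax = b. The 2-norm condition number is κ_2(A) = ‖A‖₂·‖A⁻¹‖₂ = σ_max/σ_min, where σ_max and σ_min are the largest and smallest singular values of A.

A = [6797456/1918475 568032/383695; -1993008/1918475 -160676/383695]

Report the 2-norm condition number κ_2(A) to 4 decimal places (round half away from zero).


295.1500

M = AᵀA = [80283982336/5888874121 33451208640/5888874121; 33451208640/5888874121 13939085200/5888874121]. tr(M)=557532944/34845409, det(M)=102400/34845409
solving λ² − 557532944/34845409·λ + 102400/34845409 = 0 gives λ = 16, 6400/34845409
κ = σ_max/σ_min = 4/(80/5903) = 295.1500


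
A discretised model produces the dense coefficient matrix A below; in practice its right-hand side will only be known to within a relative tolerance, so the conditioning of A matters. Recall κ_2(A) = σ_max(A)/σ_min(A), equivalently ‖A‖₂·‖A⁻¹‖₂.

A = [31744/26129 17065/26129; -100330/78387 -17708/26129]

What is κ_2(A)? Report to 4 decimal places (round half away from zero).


form AᵀA = [22752964/7306209 4044920/2435403; 4044920/2435403 719129/811801] with trace 101125/25281 and determinant 4/25281
λ_max, λ_min = (101125/25281 ± √10225861129/639128961)/2 = 4, 1/25281
so κ_2 = √(4 / (1/25281)) = 318.0000

318.0000


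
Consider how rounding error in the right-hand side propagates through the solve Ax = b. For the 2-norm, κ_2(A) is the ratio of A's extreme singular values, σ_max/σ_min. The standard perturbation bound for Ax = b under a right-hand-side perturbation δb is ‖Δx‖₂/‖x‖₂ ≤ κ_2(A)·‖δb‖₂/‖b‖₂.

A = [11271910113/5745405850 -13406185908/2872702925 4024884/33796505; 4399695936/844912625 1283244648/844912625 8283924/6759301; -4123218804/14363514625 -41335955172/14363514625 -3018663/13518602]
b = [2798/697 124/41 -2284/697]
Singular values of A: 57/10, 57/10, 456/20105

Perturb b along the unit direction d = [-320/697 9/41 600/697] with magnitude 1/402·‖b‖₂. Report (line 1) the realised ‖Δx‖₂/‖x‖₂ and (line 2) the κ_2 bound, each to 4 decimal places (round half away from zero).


0.0037
0.6252

from the listed singular values, σ₁ = 57/10, σ_n = 456/20105
κ_2(A) = (57/10) / (456/20105) = 251.3125
perturbation bound = 251.3125·1/402 = 0.6252
solve Ax = b  →  x = [37.9201 10.6945 -171.9042]
‖b‖₂ = 6.0000 and ‖x‖₂ = 176.3614
re-solving with b+δb shifts x by Δx of norm 0.6581
realised ‖Δx‖/‖x‖ = 0.0037
realised/bound (from unrounded values) ≈ 0.0060


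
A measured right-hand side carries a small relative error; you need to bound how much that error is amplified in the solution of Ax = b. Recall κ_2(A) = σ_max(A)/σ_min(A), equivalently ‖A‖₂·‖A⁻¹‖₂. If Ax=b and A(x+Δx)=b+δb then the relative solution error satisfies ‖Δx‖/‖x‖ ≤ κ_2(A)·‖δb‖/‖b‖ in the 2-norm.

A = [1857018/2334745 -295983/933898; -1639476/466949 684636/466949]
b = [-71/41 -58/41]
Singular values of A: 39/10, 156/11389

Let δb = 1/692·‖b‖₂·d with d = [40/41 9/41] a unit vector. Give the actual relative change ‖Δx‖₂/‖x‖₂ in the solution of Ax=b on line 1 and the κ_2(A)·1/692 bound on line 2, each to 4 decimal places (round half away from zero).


σ_max = 39/10, σ_min = 156/11389
κ_2(A) = (39/10) / (156/11389) = 284.7250
bound on ‖Δx‖/‖x‖: κ·ε = 284.7250·1/692 = 0.4115
solve Ax = b  →  x = [-55.9221 -134.8797]
‖b‖ = 2.2361, ‖x‖ = 146.0130
with δb = [0.0032 0.0007], A·Δx = δb → ‖Δx‖ = 0.2359
dividing the unrounded norms, ‖Δx‖/‖x‖ = 0.0016
tightness: 0.0016 against a bound of 0.4115 (unrounded ratio ≈ 0.0039)

0.0016
0.4115


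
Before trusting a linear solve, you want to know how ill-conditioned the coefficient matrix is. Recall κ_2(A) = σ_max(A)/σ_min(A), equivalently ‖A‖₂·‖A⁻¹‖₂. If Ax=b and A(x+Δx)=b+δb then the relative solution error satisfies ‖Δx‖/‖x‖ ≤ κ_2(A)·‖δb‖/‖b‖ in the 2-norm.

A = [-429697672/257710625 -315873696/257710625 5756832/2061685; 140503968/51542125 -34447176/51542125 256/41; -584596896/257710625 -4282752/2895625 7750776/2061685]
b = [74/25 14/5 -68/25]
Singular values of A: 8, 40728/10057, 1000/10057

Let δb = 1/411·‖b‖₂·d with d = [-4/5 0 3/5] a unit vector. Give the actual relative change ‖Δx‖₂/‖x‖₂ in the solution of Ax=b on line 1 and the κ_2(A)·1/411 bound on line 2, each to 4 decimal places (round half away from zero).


0.0030
0.1958

σ_max = 8, σ_min = 1000/10057
condition number: 8 ÷ (1000/10057) = 80.4560
bound on ‖Δx‖/‖x‖: κ·ε = 80.4560·1/411 = 0.1958
solve Ax = b  →  x = [11.4786 -37.5914 -8.5866]
2-norm of b is 4.8990; of x, 40.2318
Δx = A⁻¹·δb where δb = 1/411·4.8990·d; ‖Δx‖ = 0.1199
realised ‖Δx‖/‖x‖ = 0.0030
tightness: 0.0030 against a bound of 0.1958 (unrounded ratio ≈ 0.0152)


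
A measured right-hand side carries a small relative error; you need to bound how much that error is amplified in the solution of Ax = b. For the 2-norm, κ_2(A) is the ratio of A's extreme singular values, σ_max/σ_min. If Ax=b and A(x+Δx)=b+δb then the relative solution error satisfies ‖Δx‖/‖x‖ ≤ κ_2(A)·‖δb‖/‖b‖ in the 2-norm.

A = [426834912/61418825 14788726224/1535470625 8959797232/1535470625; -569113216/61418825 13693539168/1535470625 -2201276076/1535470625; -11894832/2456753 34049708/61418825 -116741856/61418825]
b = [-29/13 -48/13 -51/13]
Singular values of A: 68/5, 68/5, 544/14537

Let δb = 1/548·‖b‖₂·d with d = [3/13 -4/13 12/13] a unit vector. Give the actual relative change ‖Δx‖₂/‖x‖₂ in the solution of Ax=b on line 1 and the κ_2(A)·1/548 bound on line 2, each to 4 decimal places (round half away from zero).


σ_max = 68/5, σ_min = 544/14537
κ_2(A) = (68/5) / (544/14537) = 363.4250
worst-case relative error ≤ 363.4250 × 1/548 = 0.6632
solve Ax = b  →  x = [31.0372 20.4140 -71.0414]
‖b‖₂ = 5.8310 and ‖x‖₂ = 80.1681
δb = ε·‖b‖·d = [0.0025 -0.0033 0.0098]; solving A·Δx = δb gives ‖Δx‖ = 0.2843
relative error = 0.0035
so the bound overstates the realised error by a factor of ≈ 186.9826 (computed from the unrounded values)

0.0035
0.6632


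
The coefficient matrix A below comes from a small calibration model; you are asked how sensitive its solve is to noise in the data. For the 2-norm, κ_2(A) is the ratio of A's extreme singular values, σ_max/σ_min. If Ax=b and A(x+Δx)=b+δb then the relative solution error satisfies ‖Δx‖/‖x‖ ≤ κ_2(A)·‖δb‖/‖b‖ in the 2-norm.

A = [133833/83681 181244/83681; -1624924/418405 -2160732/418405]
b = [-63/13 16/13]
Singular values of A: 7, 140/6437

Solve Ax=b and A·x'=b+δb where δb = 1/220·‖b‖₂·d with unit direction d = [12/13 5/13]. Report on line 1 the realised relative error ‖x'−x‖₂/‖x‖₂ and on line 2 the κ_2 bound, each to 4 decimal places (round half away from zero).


0.0057
1.4630

from the listed singular values, σ₁ = 7, σ_n = 140/6437
κ_2(A) = 7 / (140/6437) = 321.8500
perturbation bound = 321.8500·1/220 = 1.4630
solve Ax = b  →  x = [146.8743 -110.6914]
‖b‖₂ = 5.0000 and ‖x‖₂ = 183.9148
re-solving with b+δb shifts x by Δx of norm 1.0450
dividing the unrounded norms, ‖Δx‖/‖x‖ = 0.0057
tightness: 0.0057 against a bound of 1.4630 (unrounded ratio ≈ 0.0039)


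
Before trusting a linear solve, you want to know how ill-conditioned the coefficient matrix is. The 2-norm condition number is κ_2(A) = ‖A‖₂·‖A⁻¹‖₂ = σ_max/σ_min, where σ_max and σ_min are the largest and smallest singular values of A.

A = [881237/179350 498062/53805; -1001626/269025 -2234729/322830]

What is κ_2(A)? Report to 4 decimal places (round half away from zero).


379.8000

AᵀA = [25887591593/681171300 7280657216/102175695; 7280657216/102175695 32763249209/245221668]; tr = 30943222193/180310050, det = 294499921/1442480400
solving λ² − 30943222193/180310050·λ + 294499921/1442480400 = 0 gives λ = 17161/100, 17161/14424804
κ = σ_max/σ_min = (131/10)/(131/3798) = 379.8000


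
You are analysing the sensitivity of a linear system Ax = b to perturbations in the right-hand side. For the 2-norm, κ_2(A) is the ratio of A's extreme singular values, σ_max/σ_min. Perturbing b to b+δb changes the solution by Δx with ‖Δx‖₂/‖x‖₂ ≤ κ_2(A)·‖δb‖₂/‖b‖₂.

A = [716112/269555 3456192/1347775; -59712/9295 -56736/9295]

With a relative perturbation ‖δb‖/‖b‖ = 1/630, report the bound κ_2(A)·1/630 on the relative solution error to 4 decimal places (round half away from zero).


M = AᵀA = [20777640192/429940225 98939667456/2149701125; 98939667456/2149701125 471149024256/10748505625]. tr(M)=1177871616/12780625, det(M)=21233664/319515625
λ_max, λ_min = (1177871616/12780625 ± √1387338123058937856/163344375390625)/2 = 2304/25, 9216/12780625
so κ_2 = √((2304/25) / (9216/12780625)) = 357.5000
worst-case relative error ≤ 357.5000 × 1/630 = 0.5675

0.5675


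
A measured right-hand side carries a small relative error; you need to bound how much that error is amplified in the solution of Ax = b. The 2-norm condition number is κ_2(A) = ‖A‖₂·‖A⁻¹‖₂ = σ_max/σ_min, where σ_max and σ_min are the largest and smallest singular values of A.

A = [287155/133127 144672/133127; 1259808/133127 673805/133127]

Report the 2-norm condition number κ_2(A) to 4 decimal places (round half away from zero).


191.0000

form AᵀA = [993202969/10543009 529689600/10543009; 529689600/10543009 282536089/10543009] with trace 4414322/36481 and determinant 14641/36481
solving λ² − 4414322/36481·λ + 14641/36481 = 0 gives λ = 121, 121/36481
κ_2(A) = √(λ_max/λ_min) = √(121 / (121/36481)) = 191.0000


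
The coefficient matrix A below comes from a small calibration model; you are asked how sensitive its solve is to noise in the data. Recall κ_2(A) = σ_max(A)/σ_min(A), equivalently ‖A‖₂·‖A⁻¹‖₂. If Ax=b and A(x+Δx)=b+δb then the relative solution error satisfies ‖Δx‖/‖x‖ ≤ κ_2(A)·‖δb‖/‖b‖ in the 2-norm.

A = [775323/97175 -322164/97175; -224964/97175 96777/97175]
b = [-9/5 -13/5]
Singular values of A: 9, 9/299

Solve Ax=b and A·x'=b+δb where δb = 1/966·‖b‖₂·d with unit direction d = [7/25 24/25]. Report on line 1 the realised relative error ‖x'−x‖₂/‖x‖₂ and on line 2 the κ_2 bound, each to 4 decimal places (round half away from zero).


largest singular value 9, smallest 9/299
condition number: 9 ÷ (9/299) = 299.0000
perturbation bound = 299.0000·1/966 = 0.3095
solve Ax = b  →  x = [-38.4359 -91.9573]
‖b‖₂ = 3.1623 and ‖x‖₂ = 99.6667
with δb = [0.0009 0.0031], A·Δx = δb → ‖Δx‖ = 0.1088
dividing the unrounded norms, ‖Δx‖/‖x‖ = 0.0011
realised/bound (from unrounded values) ≈ 0.0035

0.0011
0.3095


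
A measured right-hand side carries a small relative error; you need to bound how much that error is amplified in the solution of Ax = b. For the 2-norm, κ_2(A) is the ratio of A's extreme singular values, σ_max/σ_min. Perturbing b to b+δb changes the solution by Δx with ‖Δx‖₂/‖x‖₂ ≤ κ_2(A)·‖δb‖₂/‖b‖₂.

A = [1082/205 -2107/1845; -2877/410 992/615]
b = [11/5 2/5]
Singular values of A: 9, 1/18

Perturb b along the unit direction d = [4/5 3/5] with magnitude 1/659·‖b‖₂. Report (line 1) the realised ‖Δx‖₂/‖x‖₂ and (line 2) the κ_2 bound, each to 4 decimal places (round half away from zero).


largest singular value 9, smallest 1/18
condition number: 9 ÷ (1/18) = 162.0000
perturbation bound = 162.0000·1/659 = 0.2458
solve Ax = b  →  x = [8.0108 35.0976]
‖b‖₂ = 2.2361 and ‖x‖₂ = 36.0002
re-solving with b+δb shifts x by Δx of norm 0.0611
dividing the unrounded norms, ‖Δx‖/‖x‖ = 0.0017
so the bound overstates the realised error by a factor of ≈ 144.8979 (computed from the unrounded values)

0.0017
0.2458


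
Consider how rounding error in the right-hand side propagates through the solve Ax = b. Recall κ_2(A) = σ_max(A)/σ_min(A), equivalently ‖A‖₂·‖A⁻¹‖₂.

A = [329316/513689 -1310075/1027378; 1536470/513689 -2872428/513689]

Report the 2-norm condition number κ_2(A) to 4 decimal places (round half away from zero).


form AᵀA = [1468881076/156975841 -2753785710/156975841; -2753785710/156975841 20654174281/627903364] with trace 91798265/2172676 and determinant 28561/543169
char-poly roots: 169/4 and 676/543169
κ = σ_max/σ_min = (13/2)/(26/737) = 184.2500

184.2500


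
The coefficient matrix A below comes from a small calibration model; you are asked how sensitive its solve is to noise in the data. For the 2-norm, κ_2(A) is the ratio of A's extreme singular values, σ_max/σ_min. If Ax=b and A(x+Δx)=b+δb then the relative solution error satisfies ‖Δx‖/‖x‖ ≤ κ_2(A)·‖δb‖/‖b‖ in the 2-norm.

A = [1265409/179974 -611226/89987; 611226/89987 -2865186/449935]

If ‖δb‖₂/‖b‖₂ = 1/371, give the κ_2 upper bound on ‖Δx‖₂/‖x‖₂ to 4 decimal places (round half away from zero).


M = AᵀA = [3680914185/38514436 -4381573581/48143045; -4381573581/48143045 20867088456/240715225]. tr(M)=208669689/1144900, det(M)=531441/286225
solving λ² − 208669689/1144900·λ + 531441/286225 = 0 gives λ = 729/4, 2916/286225
κ = σ_max/σ_min = (27/2)/(54/535) = 133.7500
perturbation bound = 133.7500·1/371 = 0.3605

0.3605


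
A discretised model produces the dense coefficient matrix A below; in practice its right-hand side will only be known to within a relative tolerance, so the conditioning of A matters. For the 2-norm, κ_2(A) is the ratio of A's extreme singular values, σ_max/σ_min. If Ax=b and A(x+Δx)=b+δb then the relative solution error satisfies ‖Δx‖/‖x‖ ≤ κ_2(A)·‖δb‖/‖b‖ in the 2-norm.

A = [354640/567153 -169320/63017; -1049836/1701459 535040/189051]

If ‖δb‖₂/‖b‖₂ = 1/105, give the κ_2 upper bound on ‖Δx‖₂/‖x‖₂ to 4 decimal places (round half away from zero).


form AᵀA = [2656458256/3442286241 -1310503040/382476249; -1310503040/382476249 647195200/42497361] with trace 32765776/2047761 and determinant 25600/2047761
char-poly roots: 16 and 1600/2047761
κ = σ_max/σ_min = 4/(40/1431) = 143.1000
perturbation bound = 143.1000·1/105 = 1.3629

1.3629


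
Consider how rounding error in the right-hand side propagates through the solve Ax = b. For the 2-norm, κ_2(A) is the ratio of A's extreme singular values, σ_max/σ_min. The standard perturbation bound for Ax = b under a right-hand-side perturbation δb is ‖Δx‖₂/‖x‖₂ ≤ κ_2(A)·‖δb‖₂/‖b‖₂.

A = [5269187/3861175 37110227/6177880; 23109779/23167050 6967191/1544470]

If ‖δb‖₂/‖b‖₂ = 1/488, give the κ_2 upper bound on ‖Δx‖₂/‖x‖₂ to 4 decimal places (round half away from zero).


AᵀA = [61343112980149/21468488228100 12115235540639/954155032360; 12115235540639/954155032360 86153478195169/1526648051776]; tr = 12115420821889/204340161600, det = 878826025/32694425856
λ_max, λ_min = (12115420821889/204340161600 ± √146778932205162362620528321/41754901642714114560000)/2 = 5929/100, 3705625/8173606464
so κ_2 = √((5929/100) / (3705625/8173606464)) = 361.6320
κ_2(A)·‖δb‖/‖b‖ = 0.7410

0.7410


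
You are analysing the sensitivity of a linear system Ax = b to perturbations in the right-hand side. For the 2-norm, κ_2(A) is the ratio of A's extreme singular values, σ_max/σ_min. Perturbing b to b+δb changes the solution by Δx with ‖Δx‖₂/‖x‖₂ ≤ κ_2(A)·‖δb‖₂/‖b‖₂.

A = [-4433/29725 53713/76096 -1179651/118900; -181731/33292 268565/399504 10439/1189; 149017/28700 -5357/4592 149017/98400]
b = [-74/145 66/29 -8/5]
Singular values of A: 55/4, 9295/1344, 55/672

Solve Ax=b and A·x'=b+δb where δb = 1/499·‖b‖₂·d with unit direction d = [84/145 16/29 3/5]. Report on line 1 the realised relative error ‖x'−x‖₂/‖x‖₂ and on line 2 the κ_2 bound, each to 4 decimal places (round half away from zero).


σ_max = 55/4, σ_min = 55/672
condition number: (55/4) ÷ (55/672) = 168.0000
perturbation bound = 168.0000·1/499 = 0.3367
solve Ax = b  →  x = [-0.3116 0.0635 0.0606]
2-norm of b is 2.8284; of x, 0.3237
re-solving with b+δb shifts x by Δx of norm 0.0693
dividing the unrounded norms, ‖Δx‖/‖x‖ = 0.2139
realised/bound (from unrounded values) ≈ 0.6355

0.2139
0.3367


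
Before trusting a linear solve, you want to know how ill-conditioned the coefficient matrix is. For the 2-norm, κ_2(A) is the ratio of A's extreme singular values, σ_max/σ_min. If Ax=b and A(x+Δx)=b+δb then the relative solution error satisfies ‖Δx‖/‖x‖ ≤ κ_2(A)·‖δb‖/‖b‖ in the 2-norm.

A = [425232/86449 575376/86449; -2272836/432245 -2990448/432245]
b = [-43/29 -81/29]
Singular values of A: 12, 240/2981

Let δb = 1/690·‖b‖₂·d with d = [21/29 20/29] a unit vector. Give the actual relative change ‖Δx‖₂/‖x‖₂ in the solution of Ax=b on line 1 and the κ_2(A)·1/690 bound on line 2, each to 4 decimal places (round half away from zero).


0.0015
0.2160

largest singular value 12, smallest 240/2981
condition number: 12 ÷ (240/2981) = 149.0500
κ_2(A)·‖δb‖/‖b‖ = 0.2160
solve Ax = b  →  x = [29.8600 -22.2908]
‖b‖ = 3.1623, ‖x‖ = 37.2626
δb = ε·‖b‖·d = [0.0033 0.0032]; solving A·Δx = δb gives ‖Δx‖ = 0.0569
realised ‖Δx‖/‖x‖ = 0.0015
so the bound overstates the realised error by a factor of ≈ 141.4016 (computed from the unrounded values)


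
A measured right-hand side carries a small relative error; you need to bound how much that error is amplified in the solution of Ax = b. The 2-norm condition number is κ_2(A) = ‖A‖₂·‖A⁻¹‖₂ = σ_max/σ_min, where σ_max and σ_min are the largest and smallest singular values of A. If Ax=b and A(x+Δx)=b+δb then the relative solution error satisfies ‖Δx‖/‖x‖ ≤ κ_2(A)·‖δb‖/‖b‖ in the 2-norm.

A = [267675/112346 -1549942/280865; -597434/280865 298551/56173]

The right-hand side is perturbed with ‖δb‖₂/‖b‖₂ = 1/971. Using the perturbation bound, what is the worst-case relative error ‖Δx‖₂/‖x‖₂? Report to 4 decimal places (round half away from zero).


form AᵀA = [3827535289/375196900 -458745399/18759845; -458745399/18759845 5506109029/93799225] with trace 30594049/444020 and determinant 47458321/55502500
char-poly roots: 6889/100 and 6889/555025
κ = σ_max/σ_min = (83/10)/(83/745) = 74.5000
worst-case relative error ≤ 74.5000 × 1/971 = 0.0767

0.0767


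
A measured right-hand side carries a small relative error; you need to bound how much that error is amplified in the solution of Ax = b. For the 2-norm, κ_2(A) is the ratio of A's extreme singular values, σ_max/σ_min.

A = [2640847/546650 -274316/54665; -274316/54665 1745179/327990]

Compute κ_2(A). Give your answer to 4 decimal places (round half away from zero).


195.0000

AᵀA = [17240189849/355322500 -2715179768/53298375; -2715179768/53298375 6842596177/127916100]; tr = 193951613/1901250, det = 104060401/380250000
λ_max, λ_min = (193951613/1901250 ± √9403317822138436/903687890625)/2 = 10201/100, 10201/3802500
κ = σ_max/σ_min = (101/10)/(101/1950) = 195.0000


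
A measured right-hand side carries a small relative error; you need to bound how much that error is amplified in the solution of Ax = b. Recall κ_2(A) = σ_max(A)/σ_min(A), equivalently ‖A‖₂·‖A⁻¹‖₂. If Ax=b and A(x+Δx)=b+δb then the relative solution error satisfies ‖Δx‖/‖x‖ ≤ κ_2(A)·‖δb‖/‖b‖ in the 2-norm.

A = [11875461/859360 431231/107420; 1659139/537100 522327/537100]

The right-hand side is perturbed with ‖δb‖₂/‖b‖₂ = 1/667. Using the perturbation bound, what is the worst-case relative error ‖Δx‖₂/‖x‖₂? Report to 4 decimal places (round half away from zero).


M = AᵀA = [2202165289249/10983040000 80285293179/1372880000; 80285293179/1372880000 1463958917/85805000]. tr(M)=3823283249/17572864, det(M)=302934025/281165824
λ_max, λ_min = (3823283249/17572864 ± √14616163947478421601/308805549162496)/2 = 3481/16, 87025/17572864
κ_2(A) = √(λ_max/λ_min) = √((3481/16) / (87025/17572864)) = 209.6000
bound on ‖Δx‖/‖x‖: κ·ε = 209.6000·1/667 = 0.3142

0.3142


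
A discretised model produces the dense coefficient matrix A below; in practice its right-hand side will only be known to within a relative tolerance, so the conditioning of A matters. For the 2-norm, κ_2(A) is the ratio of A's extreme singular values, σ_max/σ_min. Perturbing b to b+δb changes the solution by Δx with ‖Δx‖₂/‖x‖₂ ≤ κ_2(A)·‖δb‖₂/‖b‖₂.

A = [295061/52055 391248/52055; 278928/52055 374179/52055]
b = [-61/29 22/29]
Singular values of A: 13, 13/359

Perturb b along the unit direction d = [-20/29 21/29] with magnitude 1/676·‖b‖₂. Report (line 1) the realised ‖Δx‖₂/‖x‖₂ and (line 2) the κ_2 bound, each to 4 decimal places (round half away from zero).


0.0017
0.5311

largest singular value 13, smallest 13/359
κ = σ_max/σ_min = 13/(13/359) = 359.0000
bound on ‖Δx‖/‖x‖: κ·ε = 359.0000·1/676 = 0.5311
solve Ax = b  →  x = [-44.2308 33.0769]
2-norm of b is 2.2361; of x, 55.2308
re-solving with b+δb shifts x by Δx of norm 0.0913
realised ‖Δx‖/‖x‖ = 0.0017
tightness: 0.0017 against a bound of 0.5311 (unrounded ratio ≈ 0.0031)


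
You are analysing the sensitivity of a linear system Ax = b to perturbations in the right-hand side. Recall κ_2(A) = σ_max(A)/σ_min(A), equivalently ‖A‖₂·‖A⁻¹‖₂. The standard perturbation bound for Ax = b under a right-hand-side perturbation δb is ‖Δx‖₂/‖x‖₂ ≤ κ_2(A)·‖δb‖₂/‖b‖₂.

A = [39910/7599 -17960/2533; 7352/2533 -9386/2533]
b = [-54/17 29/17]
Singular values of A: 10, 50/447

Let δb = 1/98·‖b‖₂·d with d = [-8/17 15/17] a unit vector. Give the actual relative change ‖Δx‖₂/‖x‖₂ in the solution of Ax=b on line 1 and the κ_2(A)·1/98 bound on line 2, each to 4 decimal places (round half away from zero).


0.0123
0.9122

largest singular value 10, smallest 50/447
κ = σ_max/σ_min = 10/(50/447) = 89.4000
worst-case relative error ≤ 89.4000 × 1/98 = 0.9122
solve Ax = b  →  x = [21.3360 16.2520]
‖b‖ = 3.6056, ‖x‖ = 26.8207
Δx = A⁻¹·δb where δb = 1/98·3.6056·d; ‖Δx‖ = 0.3289
realised ‖Δx‖/‖x‖ = 0.0123
realised/bound (from unrounded values) ≈ 0.0134


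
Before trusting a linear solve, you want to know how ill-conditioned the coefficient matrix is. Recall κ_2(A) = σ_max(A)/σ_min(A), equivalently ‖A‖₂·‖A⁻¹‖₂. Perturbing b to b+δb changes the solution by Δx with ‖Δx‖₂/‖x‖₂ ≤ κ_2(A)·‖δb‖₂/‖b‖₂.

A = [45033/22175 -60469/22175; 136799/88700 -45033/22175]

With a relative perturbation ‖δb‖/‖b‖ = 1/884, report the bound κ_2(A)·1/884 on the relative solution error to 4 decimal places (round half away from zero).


M = AᵀA = [2046460153/314707600 -682114851/78676900; -682114851/78676900 227378842/19669225]. tr(M)=227380865/12588304, det(M)=83521/12588304
eigenvalues of AᵀA: λ = (tr ± √(tr²−4·det))/2 = 289/16, 289/786769
σ_max=√(289/16)=(17/4), σ_min=√(289/786769)=(17/887) → κ = 221.7500
κ_2(A)·‖δb‖/‖b‖ = 0.2508

0.2508


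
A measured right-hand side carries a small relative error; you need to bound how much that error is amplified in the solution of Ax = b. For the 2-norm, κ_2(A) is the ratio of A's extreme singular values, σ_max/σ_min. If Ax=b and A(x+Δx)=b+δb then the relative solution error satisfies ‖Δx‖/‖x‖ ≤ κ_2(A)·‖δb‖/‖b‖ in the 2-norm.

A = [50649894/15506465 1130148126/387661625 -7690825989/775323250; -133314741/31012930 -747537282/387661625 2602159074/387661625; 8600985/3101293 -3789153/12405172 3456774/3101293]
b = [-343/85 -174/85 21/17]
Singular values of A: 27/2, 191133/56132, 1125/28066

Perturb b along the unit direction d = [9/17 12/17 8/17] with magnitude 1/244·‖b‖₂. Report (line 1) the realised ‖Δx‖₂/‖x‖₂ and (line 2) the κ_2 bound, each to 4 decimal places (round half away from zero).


largest singular value 27/2, smallest 1125/28066
κ = σ_max/σ_min = (27/2)/(1125/28066) = 336.7920
perturbation bound = 336.7920·1/244 = 1.3803
solve Ax = b  →  x = [0.7563 -71.9821 -20.4994]
‖b‖ = 4.6904, ‖x‖ = 74.8480
Δx = A⁻¹·δb where δb = 1/244·4.6904·d; ‖Δx‖ = 0.4796
realised ‖Δx‖/‖x‖ = 0.0064
tightness: 0.0064 against a bound of 1.3803 (unrounded ratio ≈ 0.0046)

0.0064
1.3803


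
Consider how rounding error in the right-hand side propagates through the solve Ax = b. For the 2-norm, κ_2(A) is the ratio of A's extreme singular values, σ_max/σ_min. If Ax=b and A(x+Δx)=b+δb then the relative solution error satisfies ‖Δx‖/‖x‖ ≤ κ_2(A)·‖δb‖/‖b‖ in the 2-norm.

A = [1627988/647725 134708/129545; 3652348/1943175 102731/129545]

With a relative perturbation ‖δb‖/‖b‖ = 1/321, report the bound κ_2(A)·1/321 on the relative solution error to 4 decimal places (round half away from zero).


form AᵀA = [1487710010656/151037163225 41324735396/10069144215; 41324735396/10069144215 1147996145/671276281] with trace 10331415049/893711025 and determinant 1336336/893711025
solving λ² − 10331415049/893711025·λ + 1336336/893711025 = 0 gives λ = 289/25, 4624/35748441
so κ_2 = √((289/25) / (4624/35748441)) = 298.9500
bound on ‖Δx‖/‖x‖: κ·ε = 298.9500·1/321 = 0.9313

0.9313


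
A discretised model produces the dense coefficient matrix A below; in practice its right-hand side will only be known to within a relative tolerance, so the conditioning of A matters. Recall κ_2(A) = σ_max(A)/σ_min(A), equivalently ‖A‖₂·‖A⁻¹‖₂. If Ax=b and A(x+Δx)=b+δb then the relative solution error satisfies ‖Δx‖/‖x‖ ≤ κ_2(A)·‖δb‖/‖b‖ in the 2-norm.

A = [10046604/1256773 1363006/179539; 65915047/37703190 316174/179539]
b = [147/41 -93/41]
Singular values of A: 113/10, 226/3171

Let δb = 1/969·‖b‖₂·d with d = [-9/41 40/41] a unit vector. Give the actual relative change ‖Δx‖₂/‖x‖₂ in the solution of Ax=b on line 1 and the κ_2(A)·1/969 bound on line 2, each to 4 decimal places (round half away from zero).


0.0015
0.1636

from the listed singular values, σ₁ = 113/10, σ_n = 226/3171
κ_2(A) = (113/10) / (226/3171) = 158.5500
κ_2(A)·‖δb‖/‖b‖ = 0.1636
solve Ax = b  →  x = [29.2218 -30.2980]
‖b‖ = 4.2426, ‖x‖ = 42.0938
with δb = [-0.0010 0.0043], A·Δx = δb → ‖Δx‖ = 0.0614
dividing the unrounded norms, ‖Δx‖/‖x‖ = 0.0015
so the bound overstates the realised error by a factor of ≈ 112.1140 (computed from the unrounded values)


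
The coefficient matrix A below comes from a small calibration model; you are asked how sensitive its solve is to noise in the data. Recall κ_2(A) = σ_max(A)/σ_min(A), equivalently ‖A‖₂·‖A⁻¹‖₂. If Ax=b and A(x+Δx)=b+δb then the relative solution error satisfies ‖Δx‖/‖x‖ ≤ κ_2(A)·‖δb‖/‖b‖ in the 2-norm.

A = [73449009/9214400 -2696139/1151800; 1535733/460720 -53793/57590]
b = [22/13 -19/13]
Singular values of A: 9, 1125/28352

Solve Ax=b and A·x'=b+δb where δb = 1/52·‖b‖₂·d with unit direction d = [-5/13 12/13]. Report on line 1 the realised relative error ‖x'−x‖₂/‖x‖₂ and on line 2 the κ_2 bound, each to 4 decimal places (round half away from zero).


largest singular value 9, smallest 1125/28352
κ_2(A) = 9 / (1125/28352) = 226.8160
worst-case relative error ≤ 226.8160 × 1/52 = 4.3618
solve Ax = b  →  x = [-14.0063 -48.4185]
2-norm of b is 2.2361; of x, 50.4037
re-solving with b+δb shifts x by Δx of norm 1.0837
relative error = 0.0215
realised/bound (from unrounded values) ≈ 0.0049

0.0215
4.3618


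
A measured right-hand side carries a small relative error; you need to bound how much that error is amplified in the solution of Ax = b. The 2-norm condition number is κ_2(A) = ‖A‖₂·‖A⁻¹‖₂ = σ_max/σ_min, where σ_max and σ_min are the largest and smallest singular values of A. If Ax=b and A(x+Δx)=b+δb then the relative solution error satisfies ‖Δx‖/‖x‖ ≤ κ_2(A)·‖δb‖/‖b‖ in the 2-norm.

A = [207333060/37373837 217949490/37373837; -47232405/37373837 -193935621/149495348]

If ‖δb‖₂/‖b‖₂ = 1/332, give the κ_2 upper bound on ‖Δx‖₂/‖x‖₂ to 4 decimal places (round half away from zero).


form AᵀA = [26899403837625/830936164249 112975957491705/3323744656996; 112975957491705/3323744656996 474504882898761/13294978627984] with trace 1075975439121/15808535824 and determinant 29648025/988033489
eigenvalues of AᵀA: λ = (tr ± √(tr²−4·det))/2 = 1089/16, 435600/988033489
κ = σ_max/σ_min = (33/4)/(660/31433) = 392.9125
bound on ‖Δx‖/‖x‖: κ·ε = 392.9125·1/332 = 1.1835

1.1835


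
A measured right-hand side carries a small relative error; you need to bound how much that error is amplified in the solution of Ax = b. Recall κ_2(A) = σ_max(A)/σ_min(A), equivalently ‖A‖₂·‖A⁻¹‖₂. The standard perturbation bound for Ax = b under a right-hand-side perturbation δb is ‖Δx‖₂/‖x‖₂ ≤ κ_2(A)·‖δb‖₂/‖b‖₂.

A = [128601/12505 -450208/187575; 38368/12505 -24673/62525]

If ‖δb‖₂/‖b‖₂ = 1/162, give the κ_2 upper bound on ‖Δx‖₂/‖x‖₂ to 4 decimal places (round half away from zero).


AᵀA = [720412825/6255001 -161965760/6255001; -161965760/6255001 333065689/56295009]; tr = 4055194/33489, det = 366025/33489
λ_max, λ_min = (4055194/33489 ± √16395567132736/1121513121)/2 = 121, 3025/33489
σ_max=√121=11, σ_min=√(3025/33489)=(55/183) → κ = 36.6000
perturbation bound = 36.6000·1/162 = 0.2259

0.2259


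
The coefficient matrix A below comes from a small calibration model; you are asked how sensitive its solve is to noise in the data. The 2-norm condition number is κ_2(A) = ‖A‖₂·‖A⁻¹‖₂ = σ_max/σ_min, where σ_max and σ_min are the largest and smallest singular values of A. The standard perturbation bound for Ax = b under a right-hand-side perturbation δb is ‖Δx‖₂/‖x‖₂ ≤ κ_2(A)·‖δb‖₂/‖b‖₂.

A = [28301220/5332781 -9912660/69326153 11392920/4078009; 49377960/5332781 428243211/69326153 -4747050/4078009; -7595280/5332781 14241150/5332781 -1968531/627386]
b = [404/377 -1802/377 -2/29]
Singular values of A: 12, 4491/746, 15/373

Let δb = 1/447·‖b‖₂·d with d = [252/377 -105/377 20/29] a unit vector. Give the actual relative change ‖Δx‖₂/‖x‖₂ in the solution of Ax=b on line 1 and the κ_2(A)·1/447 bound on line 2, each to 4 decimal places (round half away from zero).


σ_max = 12, σ_min = 15/373
κ_2(A) = 12 / (15/373) = 298.4000
κ_2(A)·‖δb‖/‖b‖ = 0.6676
solve Ax = b  →  x = [-17.1340 31.4179 34.5394]
2-norm of b is 4.8990; of x, 49.7356
Δx = A⁻¹·δb where δb = 1/447·4.8990·d; ‖Δx‖ = 0.2725
realised ‖Δx‖/‖x‖ = 0.0055
so the bound overstates the realised error by a factor of ≈ 121.8267 (computed from the unrounded values)

0.0055
0.6676


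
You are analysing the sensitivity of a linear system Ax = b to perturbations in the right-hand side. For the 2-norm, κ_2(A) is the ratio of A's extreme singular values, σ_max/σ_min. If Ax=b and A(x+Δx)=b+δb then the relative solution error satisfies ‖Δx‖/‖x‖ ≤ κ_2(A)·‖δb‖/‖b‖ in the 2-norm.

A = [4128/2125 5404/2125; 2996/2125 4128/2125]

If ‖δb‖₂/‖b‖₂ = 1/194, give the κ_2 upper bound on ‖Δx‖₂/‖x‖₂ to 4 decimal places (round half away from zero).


form AᵀA = [1040656/180625 1387008/180625; 1387008/180625 1849744/180625] with trace 115616/7225 and determinant 256/7225
λ_max, λ_min = (115616/7225 ± √13359661056/52200625)/2 = 16, 16/7225
so κ_2 = √(16 / (16/7225)) = 85.0000
κ_2(A)·‖δb‖/‖b‖ = 0.4381

0.4381


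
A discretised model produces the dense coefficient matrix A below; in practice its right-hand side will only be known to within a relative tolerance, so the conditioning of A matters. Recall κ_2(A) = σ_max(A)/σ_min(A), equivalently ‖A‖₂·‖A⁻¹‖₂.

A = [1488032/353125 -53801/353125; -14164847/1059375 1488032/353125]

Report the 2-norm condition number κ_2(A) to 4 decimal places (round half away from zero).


M = AᵀA = [352913669809/1795640625 -34108669504/598546875; -34108669504/598546875 3547414049/199515625]. tr(M)=615744634/2873025, det(M)=28398241/114921
eigenvalues of AᵀA: λ = (tr ± √(tr²−4·det))/2 = 5329/25, 133225/114921
κ_2(A) = √(λ_max/λ_min) = √((5329/25) / (133225/114921)) = 13.5600

13.5600


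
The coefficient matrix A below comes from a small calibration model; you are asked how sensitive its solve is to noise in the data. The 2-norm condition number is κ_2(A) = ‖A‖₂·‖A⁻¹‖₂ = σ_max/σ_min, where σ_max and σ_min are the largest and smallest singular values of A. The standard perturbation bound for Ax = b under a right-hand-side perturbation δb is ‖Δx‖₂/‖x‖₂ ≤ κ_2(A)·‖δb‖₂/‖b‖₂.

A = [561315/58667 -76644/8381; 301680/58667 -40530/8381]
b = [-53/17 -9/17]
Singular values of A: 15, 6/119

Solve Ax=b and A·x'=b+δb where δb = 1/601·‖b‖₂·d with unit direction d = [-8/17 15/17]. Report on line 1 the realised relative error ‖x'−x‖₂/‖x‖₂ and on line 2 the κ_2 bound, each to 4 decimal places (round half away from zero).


0.0053
0.4950

largest singular value 15, smallest 6/119
κ_2(A) = 15 / (6/119) = 297.5000
perturbation bound = 297.5000·1/601 = 0.4950
solve Ax = b  →  x = [13.5333 14.5000]
2-norm of b is 3.1623; of x, 19.8343
with δb = [-0.0025 0.0046], A·Δx = δb → ‖Δx‖ = 0.1044
dividing the unrounded norms, ‖Δx‖/‖x‖ = 0.0053
realised/bound (from unrounded values) ≈ 0.0106


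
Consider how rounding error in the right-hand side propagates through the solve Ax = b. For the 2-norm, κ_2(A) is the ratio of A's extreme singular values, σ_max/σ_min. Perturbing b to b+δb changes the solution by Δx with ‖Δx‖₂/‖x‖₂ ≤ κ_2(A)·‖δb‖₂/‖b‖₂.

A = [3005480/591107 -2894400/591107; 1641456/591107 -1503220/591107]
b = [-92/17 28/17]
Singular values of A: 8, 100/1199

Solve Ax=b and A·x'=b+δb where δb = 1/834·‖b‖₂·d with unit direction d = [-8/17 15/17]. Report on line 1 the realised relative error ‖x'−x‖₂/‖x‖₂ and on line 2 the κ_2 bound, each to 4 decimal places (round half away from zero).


0.0017
0.1150

from the listed singular values, σ₁ = 8, σ_n = 100/1199
κ = σ_max/σ_min = 8/(100/1199) = 95.9200
worst-case relative error ≤ 95.9200 × 1/834 = 0.1150
solve Ax = b  →  x = [32.7138 35.0745]
‖b‖₂ = 5.6569 and ‖x‖₂ = 47.9626
δb = ε·‖b‖·d = [-0.0032 0.0060]; solving A·Δx = δb gives ‖Δx‖ = 0.0813
realised ‖Δx‖/‖x‖ = 0.0017
tightness: 0.0017 against a bound of 0.1150 (unrounded ratio ≈ 0.0147)


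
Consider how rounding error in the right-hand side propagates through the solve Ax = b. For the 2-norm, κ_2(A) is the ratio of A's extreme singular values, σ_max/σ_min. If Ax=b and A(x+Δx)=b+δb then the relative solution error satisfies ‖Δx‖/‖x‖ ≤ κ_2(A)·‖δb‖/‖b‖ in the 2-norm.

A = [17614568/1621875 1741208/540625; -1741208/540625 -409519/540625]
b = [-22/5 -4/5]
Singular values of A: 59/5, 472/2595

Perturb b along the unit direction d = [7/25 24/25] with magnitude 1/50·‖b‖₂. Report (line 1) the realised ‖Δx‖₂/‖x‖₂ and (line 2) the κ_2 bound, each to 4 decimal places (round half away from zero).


from the listed singular values, σ₁ = 59/5, σ_n = 472/2595
condition number: (59/5) ÷ (472/2595) = 64.8750
bound on ‖Δx‖/‖x‖: κ·ε = 64.8750·1/50 = 1.2975
solve Ax = b  →  x = [2.7534 -10.6508]
‖b‖ = 4.4721, ‖x‖ = 11.0010
re-solving with b+δb shifts x by Δx of norm 0.4917
dividing the unrounded norms, ‖Δx‖/‖x‖ = 0.0447
tightness: 0.0447 against a bound of 1.2975 (unrounded ratio ≈ 0.0345)

0.0447
1.2975
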